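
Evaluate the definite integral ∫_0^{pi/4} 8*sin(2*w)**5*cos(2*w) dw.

Let u = sin(2*w), so du = 2*cos(2*w) dw. When w = 0, u = 0; when w = pi/4, u = 1.
The integral becomes 4·∫ u**5 du from 0 to 1, with antiderivative 2*u**6/3.
Back in w: F(w) = 2*sin(2*w)**6/3.
Then F(pi/4) - F(0) = (2/3) - (0) = 2/3.

2/3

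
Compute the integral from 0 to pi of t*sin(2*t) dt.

-pi/2

Integrate by parts once (u = t, dv = sin(2*t) dt).
An antiderivative is F(t) = -t*cos(2*t)/2 + sin(2*t)/4.
Then F(pi) - F(0) = (-pi/2) - (0) = -pi/2.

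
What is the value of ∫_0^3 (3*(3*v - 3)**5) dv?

15309/2

Let u = 3*v - 3, so du = 3 dv. When v = 0, u = -3; when v = 3, u = 6.
The integral becomes ∫ u**5 du from -3 to 6, with antiderivative u**6/6.
Back in v: F(v) = (3*v - 3)**6/6.
Then F(3) - F(0) = (7776) - (243/2) = 15309/2.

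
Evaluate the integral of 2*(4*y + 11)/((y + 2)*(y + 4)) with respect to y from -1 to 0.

-5*log(3) + 13*log(2)

Factor the denominator: y**2 + 6*y + 8 = (y + 4)(y + 2).
Partial fractions: 2*(4*y + 11)/((y + 2)*(y + 4)) = 5/(y + 4) + 3/(y + 2).
An antiderivative is F(y) = 3*log(y + 2) + 5*log(y + 4).
Then F(0) - F(-1) = (13*log(2)) - (5*log(3)) = -5*log(3) + 13*log(2).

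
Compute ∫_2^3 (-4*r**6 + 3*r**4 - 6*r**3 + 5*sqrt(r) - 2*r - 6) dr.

By the power rule, an antiderivative is F(r) = -4*r**7/7 + 3*r**5/5 - 3*r**4/2 + 10*r**(3/2)/3 - r**2 - 6*r.
Then F(3) - F(2) = (-87669/70 + 10*sqrt(3)) - (-3288/35 + 20*sqrt(2)/3) = -81093/70 - 20*sqrt(2)/3 + 10*sqrt(3).

-81093/70 - 20*sqrt(2)/3 + 10*sqrt(3)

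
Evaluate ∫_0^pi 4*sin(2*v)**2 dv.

2*pi

Use the identity sin^2(2*v) = (1 - cos(4*v))/2.
An antiderivative is F(v) = 2*v - sin(4*v)/2.
Then F(pi) - F(0) = (2*pi) - (0) = 2*pi.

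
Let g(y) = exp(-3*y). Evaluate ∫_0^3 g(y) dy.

-(1 - exp(9))*exp(-9)/3

An antiderivative is F(y) = -exp(-3*y)/3.
Then F(3) - F(0) = (-exp(-9)/3) - (-1/3) = -(1 - exp(9))*exp(-9)/3.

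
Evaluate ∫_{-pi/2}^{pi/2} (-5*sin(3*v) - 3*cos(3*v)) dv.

2

An antiderivative is F(v) = -sin(3*v) + 5*cos(3*v)/3.
Then F(pi/2) - F(-pi/2) = (1) - (-1) = 2.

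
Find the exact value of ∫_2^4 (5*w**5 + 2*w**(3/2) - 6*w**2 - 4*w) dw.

By the power rule, an antiderivative is F(w) = 5*w**6/6 + 4*w**(5/2)/5 - 2*w**3 - 2*w**2.
Then F(4) - F(2) = (49184/15) - (16*sqrt(2)/5 + 88/3) = 16248/5 - 16*sqrt(2)/5.

16248/5 - 16*sqrt(2)/5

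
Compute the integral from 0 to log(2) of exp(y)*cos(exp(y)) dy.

-sin(1) + sin(2)

Let u = exp(y), so du = exp(y) dy. When y = 0, u = 1; when y = log(2), u = 2.
The integral becomes ∫ cos(u) du from 1 to 2, with antiderivative sin(u).
Back in y: F(y) = sin(exp(y)).
Then F(log(2)) - F(0) = (sin(2)) - (sin(1)) = -sin(1) + sin(2).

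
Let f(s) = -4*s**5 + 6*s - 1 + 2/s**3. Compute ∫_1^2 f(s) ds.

-133/4

By the power rule, an antiderivative is F(s) = -2*s**6/3 + 3*s**2 - s - 1/s**2.
Then F(2) - F(1) = (-395/12) - (1/3) = -133/4.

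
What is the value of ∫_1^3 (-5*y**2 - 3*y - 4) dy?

-190/3

By the power rule, an antiderivative is F(y) = -5*y**3/3 - 3*y**2/2 - 4*y.
Then F(3) - F(1) = (-141/2) - (-43/6) = -190/3.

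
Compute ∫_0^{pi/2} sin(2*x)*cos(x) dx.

2/3

Use the identity sin(2*x)cos(x) = [sin(3*x) + sin(x)]/2.
An antiderivative is F(x) = -cos(x)/2 - cos(3*x)/6.
Then F(pi/2) - F(0) = (0) - (-2/3) = 2/3.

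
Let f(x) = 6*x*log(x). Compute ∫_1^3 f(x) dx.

-12 + 27*log(3)

Integrate by parts once (u = ln x, dv = 6*x dx).
An antiderivative is F(x) = 3*x**2*(2*log(x) - 1)/2.
Then F(3) - F(1) = (-27/2 + 27*log(3)) - (-3/2) = -12 + 27*log(3).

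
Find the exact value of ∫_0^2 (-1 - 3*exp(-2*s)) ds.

An antiderivative is F(s) = -s + 3*exp(-2*s)/2.
Then F(2) - F(0) = (-2 + 3*exp(-4)/2) - (3/2) = -7/2 + 3*exp(-4)/2.

-7/2 + 3*exp(-4)/2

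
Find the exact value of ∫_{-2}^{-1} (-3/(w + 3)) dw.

-log(8)

An antiderivative is F(w) = -3*log(w + 3).
Then F(-1) - F(-2) = (-log(8)) - (0) = -log(8).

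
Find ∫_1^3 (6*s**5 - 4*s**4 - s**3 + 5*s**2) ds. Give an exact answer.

By the power rule, an antiderivative is F(s) = s**6 - 4*s**5/5 - s**4/4 + 5*s**3/3.
Then F(3) - F(1) = (11187/20) - (97/60) = 8366/15.

8366/15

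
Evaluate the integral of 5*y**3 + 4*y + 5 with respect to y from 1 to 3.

By the power rule, an antiderivative is F(y) = 5*y**4/4 + 2*y**2 + 5*y.
Then F(3) - F(1) = (537/4) - (33/4) = 126.

126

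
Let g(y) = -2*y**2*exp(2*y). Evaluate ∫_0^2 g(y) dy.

Integrate by parts twice (u = y^2, dv = -2*exp(2*y) dy).
An antiderivative is F(y) = (-2*y**2 + 2*y - 1)*exp(2*y)/2.
Then F(2) - F(0) = (-5*exp(4)/2) - (-1/2) = 1/2 - 5*exp(4)/2.

1/2 - 5*exp(4)/2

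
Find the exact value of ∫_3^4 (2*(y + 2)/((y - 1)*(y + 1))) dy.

Factor the denominator: y**2 - 1 = (y + 1)(y - 1).
Partial fractions: 2*(y + 2)/((y - 1)*(y + 1)) = -1/(y + 1) + 3/(y - 1).
An antiderivative is F(y) = 3*log(y - 1) - log(y + 1).
Then F(4) - F(3) = (log(27/5)) - (log(2)) = log(27/10).

log(27/10)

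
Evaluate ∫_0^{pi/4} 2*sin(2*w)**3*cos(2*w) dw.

1/4

Let u = sin(2*w), so du = 2*cos(2*w) dw. When w = 0, u = 0; when w = pi/4, u = 1.
The integral becomes ∫ u**3 du from 0 to 1, with antiderivative u**4/4.
Back in w: F(w) = sin(2*w)**4/4.
Then F(pi/4) - F(0) = (1/4) - (0) = 1/4.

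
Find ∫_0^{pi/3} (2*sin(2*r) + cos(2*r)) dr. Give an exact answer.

An antiderivative is F(r) = sin(2*r)/2 - cos(2*r).
Then F(pi/3) - F(0) = (sqrt(3)/4 + 1/2) - (-1) = sqrt(3)/4 + 3/2.

sqrt(3)/4 + 3/2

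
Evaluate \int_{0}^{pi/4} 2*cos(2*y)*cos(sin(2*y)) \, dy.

sin(1)

Let u = sin(2*y), so du = 2*cos(2*y) dy. When y = 0, u = 0; when y = pi/4, u = 1.
The integral becomes ∫ cos(u) du from 0 to 1, with antiderivative sin(u).
Back in y: F(y) = sin(sin(2*y)).
Then F(pi/4) - F(0) = (sin(1)) - (0) = sin(1).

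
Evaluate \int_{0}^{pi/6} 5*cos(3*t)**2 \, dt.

Use the identity cos^2(3*t) = (1 + cos(6*t))/2.
An antiderivative is F(t) = 5*t/2 + 5*sin(6*t)/12.
Then F(pi/6) - F(0) = (5*pi/12) - (0) = 5*pi/12.

5*pi/12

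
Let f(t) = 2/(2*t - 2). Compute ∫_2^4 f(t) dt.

An antiderivative is F(t) = log(2*t - 2).
Then F(4) - F(2) = (log(6)) - (log(2)) = log(3).

log(3)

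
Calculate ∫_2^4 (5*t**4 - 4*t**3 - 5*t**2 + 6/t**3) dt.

31643/48

By the power rule, an antiderivative is F(t) = t**5 - t**4 - 5*t**3/3 - 3/t**2.
Then F(4) - F(2) = (31735/48) - (23/12) = 31643/48.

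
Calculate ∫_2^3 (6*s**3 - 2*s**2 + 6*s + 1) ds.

By the power rule, an antiderivative is F(s) = 3*s**4/2 - 2*s**3/3 + 3*s**2 + s.
Then F(3) - F(2) = (267/2) - (98/3) = 605/6.

605/6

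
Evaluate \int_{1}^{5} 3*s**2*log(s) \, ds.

Integrate by parts once (u = ln s, dv = 3*s**2 ds).
An antiderivative is F(s) = s**3*(3*log(s) - 1)/3.
Then F(5) - F(1) = (-125/3 + 125*log(5)) - (-1/3) = -124/3 + 125*log(5).

-124/3 + 125*log(5)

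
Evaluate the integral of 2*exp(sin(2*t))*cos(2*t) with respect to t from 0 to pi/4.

Let u = sin(2*t), so du = 2*cos(2*t) dt. When t = 0, u = 0; when t = pi/4, u = 1.
The integral becomes ∫ exp(u) du from 0 to 1, with antiderivative exp(u).
Back in t: F(t) = exp(sin(2*t)).
Then F(pi/4) - F(0) = (E) - (1) = -1 + E.

-1 + E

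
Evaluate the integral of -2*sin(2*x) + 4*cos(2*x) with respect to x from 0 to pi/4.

1

An antiderivative is F(x) = 2*sin(2*x) + cos(2*x).
Then F(pi/4) - F(0) = (2) - (1) = 1.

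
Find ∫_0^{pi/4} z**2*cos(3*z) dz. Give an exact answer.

sqrt(2)*(-24*pi - 32 + 9*pi**2)/864

Integrate by parts twice (u = z^2, dv = cos(3*z) dz).
An antiderivative is F(z) = z**2*sin(3*z)/3 + 2*z*cos(3*z)/9 - 2*sin(3*z)/27.
Then F(pi/4) - F(0) = (sqrt(2)*(-24*pi - 32 + 9*pi**2)/864) - (0) = sqrt(2)*(-24*pi - 32 + 9*pi**2)/864.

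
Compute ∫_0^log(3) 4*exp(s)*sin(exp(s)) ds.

4*cos(1) - 4*cos(3)

Let u = exp(s), so du = exp(s) ds. When s = 0, u = 1; when s = log(3), u = 3.
The integral becomes 4·∫ sin(u) du from 1 to 3, with antiderivative -4*cos(u).
Back in s: F(s) = -4*cos(exp(s)).
Then F(log(3)) - F(0) = (-4*cos(3)) - (-4*cos(1)) = 4*cos(1) - 4*cos(3).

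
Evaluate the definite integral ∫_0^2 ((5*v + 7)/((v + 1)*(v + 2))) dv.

Factor the denominator: v**2 + 3*v + 2 = (v + 2)(v + 1).
Partial fractions: (5*v + 7)/((v + 1)*(v + 2)) = 3/(v + 2) + 2/(v + 1).
An antiderivative is F(v) = 2*log(v + 1) + 3*log(v + 2).
Then F(2) - F(0) = (2*log(3) + 6*log(2)) - (log(8)) = log(72).

log(72)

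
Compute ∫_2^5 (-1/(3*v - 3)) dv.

-log(12)/3 + log(3)/3

An antiderivative is F(v) = -log(3*v - 3)/3.
Then F(5) - F(2) = (-log(12)/3) - (-log(3)/3) = -log(12)/3 + log(3)/3.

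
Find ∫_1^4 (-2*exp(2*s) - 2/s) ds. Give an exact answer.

-exp(8) - log(16) + exp(2)

An antiderivative is F(s) = -exp(2*s) - 2*log(s).
Then F(4) - F(1) = (-exp(8) - log(16)) - (-exp(2)) = -exp(8) - log(16) + exp(2).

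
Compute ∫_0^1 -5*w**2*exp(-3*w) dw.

-10/27 + 85*exp(-3)/27

Integrate by parts twice (u = w^2, dv = -5*exp(-3*w) dw).
An antiderivative is F(w) = (45*w**2 + 30*w + 10)*exp(-3*w)/27.
Then F(1) - F(0) = (85*exp(-3)/27) - (10/27) = -10/27 + 85*exp(-3)/27.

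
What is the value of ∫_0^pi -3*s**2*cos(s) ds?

Integrate by parts twice (u = s^2, dv = -3*cos(s) ds).
An antiderivative is F(s) = -3*s**2*sin(s) - 6*s*cos(s) + 6*sin(s).
Then F(pi) - F(0) = (6*pi) - (0) = 6*pi.

6*pi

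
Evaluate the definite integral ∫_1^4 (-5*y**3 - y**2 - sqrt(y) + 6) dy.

By the power rule, an antiderivative is F(y) = -5*y**4/4 - 2*y**(3/2)/3 - y**3/3 + 6*y.
Then F(4) - F(1) = (-968/3) - (15/4) = -3917/12.

-3917/12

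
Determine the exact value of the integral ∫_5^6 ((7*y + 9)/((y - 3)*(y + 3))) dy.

Factor the denominator: y**2 - 9 = (y + 3)(y - 3).
Partial fractions: (7*y + 9)/((y - 3)*(y + 3)) = 2/(y + 3) + 5/(y - 3).
An antiderivative is F(y) = 5*log(y - 3) + 2*log(y + 3).
Then F(6) - F(5) = (9*log(3)) - (11*log(2)) = -11*log(2) + 9*log(3).

-11*log(2) + 9*log(3)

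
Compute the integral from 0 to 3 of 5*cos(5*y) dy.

Let u = 5*y, so du = 5 dy. When y = 0, u = 0; when y = 3, u = 15.
The integral becomes ∫ cos(u) du from 0 to 15, with antiderivative sin(u).
Back in y: F(y) = sin(5*y).
Then F(3) - F(0) = (sin(15)) - (0) = sin(15).

sin(15)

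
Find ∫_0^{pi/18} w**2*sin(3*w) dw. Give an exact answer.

Integrate by parts twice (u = w^2, dv = sin(3*w) dw).
An antiderivative is F(w) = -w**2*cos(3*w)/3 + 2*w*sin(3*w)/9 + 2*cos(3*w)/27.
Then F(pi/18) - F(0) = (-sqrt(3)*pi**2/1944 + pi/162 + sqrt(3)/27) - (2/27) = -2/27 - sqrt(3)*pi**2/1944 + pi/162 + sqrt(3)/27.

-2/27 - sqrt(3)*pi**2/1944 + pi/162 + sqrt(3)/27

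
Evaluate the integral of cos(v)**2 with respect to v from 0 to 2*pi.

pi

Use the identity cos^2(v) = (1 + cos(2*v))/2.
An antiderivative is F(v) = v/2 + sin(2*v)/4.
Then F(2*pi) - F(0) = (pi) - (0) = pi.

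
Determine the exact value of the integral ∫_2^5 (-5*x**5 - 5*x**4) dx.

-32121/2

By the power rule, an antiderivative is F(x) = -5*x**6/6 - x**5.
Then F(5) - F(2) = (-96875/6) - (-256/3) = -32121/2.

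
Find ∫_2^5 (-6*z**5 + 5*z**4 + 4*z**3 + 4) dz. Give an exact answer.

By the power rule, an antiderivative is F(z) = -z**6 + z**5 + z**4 + 4*z.
Then F(5) - F(2) = (-11855) - (-8) = -11847.

-11847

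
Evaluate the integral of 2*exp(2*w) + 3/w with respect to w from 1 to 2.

An antiderivative is F(w) = exp(2*w) + 3*log(w).
Then F(2) - F(1) = (log(8) + exp(4)) - (exp(2)) = -exp(2) + log(8) + exp(4).

-exp(2) + log(8) + exp(4)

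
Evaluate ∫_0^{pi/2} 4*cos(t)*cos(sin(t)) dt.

4*sin(1)

Let u = sin(t), so du = cos(t) dt. When t = 0, u = 0; when t = pi/2, u = 1.
The integral becomes 4·∫ cos(u) du from 0 to 1, with antiderivative 4*sin(u).
Back in t: F(t) = 4*sin(sin(t)).
Then F(pi/2) - F(0) = (4*sin(1)) - (0) = 4*sin(1).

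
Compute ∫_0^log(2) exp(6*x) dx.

Let u = exp(x), so du = exp(x) dx. When x = 0, u = 1; when x = log(2), u = 2.
The integral becomes ∫ u**5 du from 1 to 2, with antiderivative u**6/6.
Back in x: F(x) = exp(6*x)/6.
Then F(log(2)) - F(0) = (32/3) - (1/6) = 21/2.

21/2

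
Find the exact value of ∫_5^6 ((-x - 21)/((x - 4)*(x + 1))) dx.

Factor the denominator: x**2 - 3*x - 4 = (x + 1)(x - 4).
Partial fractions: (-x - 21)/((x - 4)*(x + 1)) = 4/(x + 1) - 5/(x - 4).
An antiderivative is F(x) = -5*log(x - 4) + 4*log(x + 1).
Then F(6) - F(5) = (-5*log(2) + 4*log(7)) - (4*log(2) + 4*log(3)) = -9*log(2) - 4*log(3) + 4*log(7).

-9*log(2) - 4*log(3) + 4*log(7)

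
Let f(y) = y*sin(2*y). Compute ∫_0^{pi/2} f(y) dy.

Integrate by parts once (u = y, dv = sin(2*y) dy).
An antiderivative is F(y) = -y*cos(2*y)/2 + sin(2*y)/4.
Then F(pi/2) - F(0) = (pi/4) - (0) = pi/4.

pi/4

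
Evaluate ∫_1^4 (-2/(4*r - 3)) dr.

An antiderivative is F(r) = -log(4*r - 3)/2.
Then F(4) - F(1) = (-log(13)/2) - (0) = -log(13)/2.

-log(13)/2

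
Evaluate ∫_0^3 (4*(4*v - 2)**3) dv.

2496

Let u = 4*v - 2, so du = 4 dv. When v = 0, u = -2; when v = 3, u = 10.
The integral becomes ∫ u**3 du from -2 to 10, with antiderivative u**4/4.
Back in v: F(v) = (4*v - 2)**4/4.
Then F(3) - F(0) = (2500) - (4) = 2496.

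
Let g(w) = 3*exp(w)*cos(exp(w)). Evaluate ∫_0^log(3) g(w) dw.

Let u = exp(w), so du = exp(w) dw. When w = 0, u = 1; when w = log(3), u = 3.
The integral becomes 3·∫ cos(u) du from 1 to 3, with antiderivative 3*sin(u).
Back in w: F(w) = 3*sin(exp(w)).
Then F(log(3)) - F(0) = (3*sin(3)) - (3*sin(1)) = -3*sin(1) + 3*sin(3).

-3*sin(1) + 3*sin(3)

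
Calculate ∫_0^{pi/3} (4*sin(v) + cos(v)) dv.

An antiderivative is F(v) = sin(v) - 4*cos(v).
Then F(pi/3) - F(0) = (-2 + sqrt(3)/2) - (-4) = sqrt(3)/2 + 2.

sqrt(3)/2 + 2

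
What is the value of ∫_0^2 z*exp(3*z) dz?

1/9 + 5*exp(6)/9

Integrate by parts once (u = z, dv = exp(3*z) dz).
An antiderivative is F(z) = (3*z - 1)*exp(3*z)/9.
Then F(2) - F(0) = (5*exp(6)/9) - (-1/9) = 1/9 + 5*exp(6)/9.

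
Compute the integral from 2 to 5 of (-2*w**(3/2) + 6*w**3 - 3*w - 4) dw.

By the power rule, an antiderivative is F(w) = -4*w**(5/2)/5 + 3*w**4/2 - 3*w**2/2 - 4*w.
Then F(5) - F(2) = (880 - 20*sqrt(5)) - (10 - 16*sqrt(2)/5) = -20*sqrt(5) + 16*sqrt(2)/5 + 870.

-20*sqrt(5) + 16*sqrt(2)/5 + 870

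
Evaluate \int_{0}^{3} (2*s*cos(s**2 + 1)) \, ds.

-sin(1) + sin(10)

Let u = s**2 + 1, so du = 2*s ds. When s = 0, u = 1; when s = 3, u = 10.
The integral becomes ∫ cos(u) du from 1 to 10, with antiderivative sin(u).
Back in s: F(s) = sin(s**2 + 1).
Then F(3) - F(0) = (sin(10)) - (sin(1)) = -sin(1) + sin(10).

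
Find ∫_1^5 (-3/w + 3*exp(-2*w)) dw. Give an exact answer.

-3*log(5) - 3*exp(-10)/2 + 3*exp(-2)/2

An antiderivative is F(w) = -3*log(w) - 3*exp(-2*w)/2.
Then F(5) - F(1) = (-3*log(5) - 3*exp(-10)/2) - (-3*exp(-2)/2) = -3*log(5) - 3*exp(-10)/2 + 3*exp(-2)/2.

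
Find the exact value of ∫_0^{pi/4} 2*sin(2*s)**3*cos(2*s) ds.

Let u = sin(2*s), so du = 2*cos(2*s) ds. When s = 0, u = 0; when s = pi/4, u = 1.
The integral becomes ∫ u**3 du from 0 to 1, with antiderivative u**4/4.
Back in s: F(s) = sin(2*s)**4/4.
Then F(pi/4) - F(0) = (1/4) - (0) = 1/4.

1/4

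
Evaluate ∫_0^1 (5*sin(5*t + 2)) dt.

-cos(7) + cos(2)

Let u = 5*t + 2, so du = 5 dt. When t = 0, u = 2; when t = 1, u = 7.
The integral becomes ∫ sin(u) du from 2 to 7, with antiderivative -cos(u).
Back in t: F(t) = -cos(5*t + 2).
Then F(1) - F(0) = (-cos(7)) - (-cos(2)) = -cos(7) + cos(2).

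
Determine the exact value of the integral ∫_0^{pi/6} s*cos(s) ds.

Integrate by parts once (u = s, dv = cos(s) ds).
An antiderivative is F(s) = s*sin(s) + cos(s).
Then F(pi/6) - F(0) = (pi/12 + sqrt(3)/2) - (1) = -1 + pi/12 + sqrt(3)/2.

-1 + pi/12 + sqrt(3)/2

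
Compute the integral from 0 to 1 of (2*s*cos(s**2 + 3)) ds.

Let u = s**2 + 3, so du = 2*s ds. When s = 0, u = 3; when s = 1, u = 4.
The integral becomes ∫ cos(u) du from 3 to 4, with antiderivative sin(u).
Back in s: F(s) = sin(s**2 + 3).
Then F(1) - F(0) = (sin(4)) - (sin(3)) = sin(4) - sin(3).

sin(4) - sin(3)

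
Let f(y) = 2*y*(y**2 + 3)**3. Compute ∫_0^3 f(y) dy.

Let u = y**2 + 3, so du = 2*y dy. When y = 0, u = 3; when y = 3, u = 12.
The integral becomes ∫ u**3 du from 3 to 12, with antiderivative u**4/4.
Back in y: F(y) = (y**2 + 3)**4/4.
Then F(3) - F(0) = (5184) - (81/4) = 20655/4.

20655/4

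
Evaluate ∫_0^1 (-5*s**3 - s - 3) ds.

By the power rule, an antiderivative is F(s) = -5*s**4/4 - s**2/2 - 3*s.
Then F(1) - F(0) = (-19/4) - (0) = -19/4.

-19/4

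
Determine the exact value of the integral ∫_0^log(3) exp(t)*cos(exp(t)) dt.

-sin(1) + sin(3)

Let u = exp(t), so du = exp(t) dt. When t = 0, u = 1; when t = log(3), u = 3.
The integral becomes ∫ cos(u) du from 1 to 3, with antiderivative sin(u).
Back in t: F(t) = sin(exp(t)).
Then F(log(3)) - F(0) = (sin(3)) - (sin(1)) = -sin(1) + sin(3).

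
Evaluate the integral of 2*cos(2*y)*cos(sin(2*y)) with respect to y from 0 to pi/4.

sin(1)

Let u = sin(2*y), so du = 2*cos(2*y) dy. When y = 0, u = 0; when y = pi/4, u = 1.
The integral becomes ∫ cos(u) du from 0 to 1, with antiderivative sin(u).
Back in y: F(y) = sin(sin(2*y)).
Then F(pi/4) - F(0) = (sin(1)) - (0) = sin(1).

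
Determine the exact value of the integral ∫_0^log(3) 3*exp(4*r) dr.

60

Let u = exp(r), so du = exp(r) dr. When r = 0, u = 1; when r = log(3), u = 3.
The integral becomes 3·∫ u**3 du from 1 to 3, with antiderivative 3*u**4/4.
Back in r: F(r) = 3*exp(4*r)/4.
Then F(log(3)) - F(0) = (243/4) - (3/4) = 60.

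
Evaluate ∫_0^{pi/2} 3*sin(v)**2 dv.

3*pi/4

Use the identity sin^2(v) = (1 - cos(2*v))/2.
An antiderivative is F(v) = 3*v/2 - 3*sin(2*v)/4.
Then F(pi/2) - F(0) = (3*pi/4) - (0) = 3*pi/4.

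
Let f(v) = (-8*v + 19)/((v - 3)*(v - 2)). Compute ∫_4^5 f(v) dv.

Factor the denominator: v**2 - 5*v + 6 = (v - 2)(v - 3).
Partial fractions: (-8*v + 19)/((v - 3)*(v - 2)) = -3/(v - 2) - 5/(v - 3).
An antiderivative is F(v) = -5*log(v - 3) - 3*log(v - 2).
Then F(5) - F(4) = (-5*log(2) - 3*log(3)) - (-log(8)) = -3*log(3) - 2*log(2).

-3*log(3) - 2*log(2)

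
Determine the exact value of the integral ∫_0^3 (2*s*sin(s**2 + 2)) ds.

Let u = s**2 + 2, so du = 2*s ds. When s = 0, u = 2; when s = 3, u = 11.
The integral becomes ∫ sin(u) du from 2 to 11, with antiderivative -cos(u).
Back in s: F(s) = -cos(s**2 + 2).
Then F(3) - F(0) = (-cos(11)) - (-cos(2)) = cos(2) - cos(11).

cos(2) - cos(11)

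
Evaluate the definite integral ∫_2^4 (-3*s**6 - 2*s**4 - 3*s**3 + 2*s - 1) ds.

-263678/35

By the power rule, an antiderivative is F(s) = -3*s**7/7 - 2*s**5/5 - 3*s**4/4 + s**2 - s.
Then F(4) - F(2) = (-266396/35) - (-2718/35) = -263678/35.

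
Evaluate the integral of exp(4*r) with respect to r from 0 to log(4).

Let u = exp(r), so du = exp(r) dr. When r = 0, u = 1; when r = log(4), u = 4.
The integral becomes ∫ u**3 du from 1 to 4, with antiderivative u**4/4.
Back in r: F(r) = exp(4*r)/4.
Then F(log(4)) - F(0) = (64) - (1/4) = 255/4.

255/4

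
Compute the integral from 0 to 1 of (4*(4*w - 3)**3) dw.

Let u = 4*w - 3, so du = 4 dw. When w = 0, u = -3; when w = 1, u = 1.
The integral becomes ∫ u**3 du from -3 to 1, with antiderivative u**4/4.
Back in w: F(w) = (4*w - 3)**4/4.
Then F(1) - F(0) = (1/4) - (81/4) = -20.

-20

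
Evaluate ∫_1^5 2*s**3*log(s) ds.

-78 + 625*log(5)/2

Integrate by parts once (u = ln s, dv = 2*s**3 ds).
An antiderivative is F(s) = s**4*(4*log(s) - 1)/8.
Then F(5) - F(1) = (-625/8 + 625*log(5)/2) - (-1/8) = -78 + 625*log(5)/2.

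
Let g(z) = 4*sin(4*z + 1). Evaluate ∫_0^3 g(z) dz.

Let u = 4*z + 1, so du = 4 dz. When z = 0, u = 1; when z = 3, u = 13.
The integral becomes ∫ sin(u) du from 1 to 13, with antiderivative -cos(u).
Back in z: F(z) = -cos(4*z + 1).
Then F(3) - F(0) = (-cos(13)) - (-cos(1)) = -cos(13) + cos(1).

-cos(13) + cos(1)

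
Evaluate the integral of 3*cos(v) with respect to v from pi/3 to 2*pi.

-3*sqrt(3)/2

An antiderivative is F(v) = 3*sin(v).
Then F(2*pi) - F(pi/3) = (0) - (3*sqrt(3)/2) = -3*sqrt(3)/2.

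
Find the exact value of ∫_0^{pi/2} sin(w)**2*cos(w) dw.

Let u = sin(w), so du = cos(w) dw. When w = 0, u = 0; when w = pi/2, u = 1.
The integral becomes ∫ u**2 du from 0 to 1, with antiderivative u**3/3.
Back in w: F(w) = sin(w)**3/3.
Then F(pi/2) - F(0) = (1/3) - (0) = 1/3.

1/3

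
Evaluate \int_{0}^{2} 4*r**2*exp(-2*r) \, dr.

Integrate by parts twice (u = r^2, dv = 4*exp(-2*r) dr).
An antiderivative is F(r) = (-2*r**2 - 2*r - 1)*exp(-2*r).
Then F(2) - F(0) = (-13*exp(-4)) - (-1) = 1 - 13*exp(-4).

1 - 13*exp(-4)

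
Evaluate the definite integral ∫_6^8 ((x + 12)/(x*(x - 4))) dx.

log(27/4)

Factor the denominator: x**2 - 4*x = x(x - 4).
Partial fractions: (x + 12)/(x*(x - 4)) = -3/x + 4/(x - 4).
An antiderivative is F(x) = -3*log(x) + 4*log(x - 4).
Then F(8) - F(6) = (-log(2)) - (log(2/27)) = log(27/4).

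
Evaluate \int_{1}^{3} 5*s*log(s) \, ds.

-10 + 45*log(3)/2

Integrate by parts once (u = ln s, dv = 5*s ds).
An antiderivative is F(s) = 5*s**2*(2*log(s) - 1)/4.
Then F(3) - F(1) = (-45/4 + 45*log(3)/2) - (-5/4) = -10 + 45*log(3)/2.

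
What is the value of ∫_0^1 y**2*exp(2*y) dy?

Integrate by parts twice (u = y^2, dv = exp(2*y) dy).
An antiderivative is F(y) = (2*y**2 - 2*y + 1)*exp(2*y)/4.
Then F(1) - F(0) = (exp(2)/4) - (1/4) = -1/4 + exp(2)/4.

-1/4 + exp(2)/4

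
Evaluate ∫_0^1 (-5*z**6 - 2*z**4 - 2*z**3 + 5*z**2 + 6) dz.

1271/210

By the power rule, an antiderivative is F(z) = -5*z**7/7 - 2*z**5/5 - z**4/2 + 5*z**3/3 + 6*z.
Then F(1) - F(0) = (1271/210) - (0) = 1271/210.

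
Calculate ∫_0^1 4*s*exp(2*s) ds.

Integrate by parts once (u = s, dv = 4*exp(2*s) ds).
An antiderivative is F(s) = (2*s - 1)*exp(2*s).
Then F(1) - F(0) = (exp(2)) - (-1) = 1 + exp(2).

1 + exp(2)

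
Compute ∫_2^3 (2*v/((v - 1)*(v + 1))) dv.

Factor the denominator: v**2 - 1 = (v + 1)(v - 1).
Partial fractions: 2*v/((v - 1)*(v + 1)) = 1/(v + 1) + 1/(v - 1).
An antiderivative is F(v) = log(v - 1) + log(v + 1).
Then F(3) - F(2) = (log(8)) - (log(3)) = log(8/3).

log(8/3)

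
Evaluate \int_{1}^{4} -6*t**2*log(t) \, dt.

42 - 256*log(2)

Integrate by parts once (u = ln t, dv = -6*t**2 dt).
An antiderivative is F(t) = -2*t**3*(3*log(t) - 1)/3.
Then F(4) - F(1) = (128/3 - 256*log(2)) - (2/3) = 42 - 256*log(2).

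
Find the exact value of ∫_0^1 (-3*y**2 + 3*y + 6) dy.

13/2

By the power rule, an antiderivative is F(y) = -y**3 + 3*y**2/2 + 6*y.
Then F(1) - F(0) = (13/2) - (0) = 13/2.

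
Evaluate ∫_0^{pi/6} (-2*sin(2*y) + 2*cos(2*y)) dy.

An antiderivative is F(y) = sin(2*y) + cos(2*y).
Then F(pi/6) - F(0) = (1/2 + sqrt(3)/2) - (1) = -1/2 + sqrt(3)/2.

-1/2 + sqrt(3)/2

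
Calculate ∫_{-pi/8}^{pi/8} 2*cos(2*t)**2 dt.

1/2 + pi/4

Use the identity cos^2(2*t) = (1 + cos(4*t))/2.
An antiderivative is F(t) = t + sin(4*t)/4.
Then F(pi/8) - F(-pi/8) = (1/4 + pi/8) - (-pi/8 - 1/4) = 1/2 + pi/4.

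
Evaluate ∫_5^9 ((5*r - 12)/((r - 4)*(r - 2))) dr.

-log(3) + log(7) + 4*log(5)

Factor the denominator: r**2 - 6*r + 8 = (r - 2)(r - 4).
Partial fractions: (5*r - 12)/((r - 4)*(r - 2)) = 1/(r - 2) + 4/(r - 4).
An antiderivative is F(r) = 4*log(r - 4) + log(r - 2).
Then F(9) - F(5) = (log(7) + 4*log(5)) - (log(3)) = -log(3) + log(7) + 4*log(5).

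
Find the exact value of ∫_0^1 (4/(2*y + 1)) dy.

Let u = 2*y + 1, so du = 2 dy. When y = 0, u = 1; when y = 1, u = 3.
The integral becomes 2·∫ 1/u du from 1 to 3, with antiderivative 2*log(u).
Back in y: F(y) = 2*log(2*y + 1).
Then F(1) - F(0) = (log(9)) - (0) = log(9).

log(9)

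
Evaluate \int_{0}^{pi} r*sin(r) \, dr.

pi

Integrate by parts once (u = r, dv = sin(r) dr).
An antiderivative is F(r) = -r*cos(r) + sin(r).
Then F(pi) - F(0) = (pi) - (0) = pi.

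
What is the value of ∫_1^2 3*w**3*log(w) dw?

Integrate by parts once (u = ln w, dv = 3*w**3 dw).
An antiderivative is F(w) = 3*w**4*(4*log(w) - 1)/16.
Then F(2) - F(1) = (-3 + 12*log(2)) - (-3/16) = -45/16 + 12*log(2).

-45/16 + 12*log(2)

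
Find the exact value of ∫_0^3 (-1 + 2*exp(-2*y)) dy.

-2 - exp(-6)

An antiderivative is F(y) = -y - exp(-2*y).
Then F(3) - F(0) = (-3 - exp(-6)) - (-1) = -2 - exp(-6).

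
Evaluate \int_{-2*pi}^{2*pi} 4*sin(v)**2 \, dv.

8*pi

Use the identity sin^2(v) = (1 - cos(2*v))/2.
An antiderivative is F(v) = 2*v - sin(2*v).
Then F(2*pi) - F(-2*pi) = (4*pi) - (-4*pi) = 8*pi.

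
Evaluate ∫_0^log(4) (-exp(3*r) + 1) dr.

-21 + log(4)

An antiderivative is F(r) = -exp(3*r)/3 + r.
Then F(log(4)) - F(0) = (-64/3 + log(4)) - (-1/3) = -21 + log(4).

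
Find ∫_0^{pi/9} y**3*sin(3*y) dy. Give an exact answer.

Integrate by parts 3 times (u = y^3, dv = sin(3*y) dy).
An antiderivative is F(y) = -y**3*cos(3*y)/3 + y**2*sin(3*y)/3 + 2*y*cos(3*y)/9 - 2*sin(3*y)/27.
Then F(pi/9) - F(0) = (-sqrt(3)/27 - pi**3/4374 + sqrt(3)*pi**2/486 + pi/81) - (0) = -sqrt(3)/27 - pi**3/4374 + sqrt(3)*pi**2/486 + pi/81.

-sqrt(3)/27 - pi**3/4374 + sqrt(3)*pi**2/486 + pi/81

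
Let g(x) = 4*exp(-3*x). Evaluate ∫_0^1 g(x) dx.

4/3 - 4*exp(-3)/3

An antiderivative is F(x) = -4*exp(-3*x)/3.
Then F(1) - F(0) = (-4*exp(-3)/3) - (-4/3) = 4/3 - 4*exp(-3)/3.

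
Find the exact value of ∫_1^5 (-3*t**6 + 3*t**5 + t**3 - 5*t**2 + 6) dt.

By the power rule, an antiderivative is F(t) = -3*t**7/7 + t**6/2 + t**4/4 - 5*t**3/3 + 6*t.
Then F(5) - F(1) = (-2158105/84) - (391/84) = -539624/21.

-539624/21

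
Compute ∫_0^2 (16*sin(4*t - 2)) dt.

-4*cos(6) + 4*cos(2)

Let u = 4*t - 2, so du = 4 dt. When t = 0, u = -2; when t = 2, u = 6.
The integral becomes 4·∫ sin(u) du from -2 to 6, with antiderivative -4*cos(u).
Back in t: F(t) = -4*cos(4*t - 2).
Then F(2) - F(0) = (-4*cos(6)) - (-4*cos(2)) = -4*cos(6) + 4*cos(2).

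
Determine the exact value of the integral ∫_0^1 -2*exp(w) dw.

2 - 2*E

An antiderivative is F(w) = -2*exp(w).
Then F(1) - F(0) = (-2*E) - (-2) = 2 - 2*E.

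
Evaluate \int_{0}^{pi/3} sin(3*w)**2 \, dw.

Use the identity sin^2(3*w) = (1 - cos(6*w))/2.
An antiderivative is F(w) = w/2 - sin(6*w)/12.
Then F(pi/3) - F(0) = (pi/6) - (0) = pi/6.

pi/6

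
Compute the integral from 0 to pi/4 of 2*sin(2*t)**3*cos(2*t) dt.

1/4

Let u = sin(2*t), so du = 2*cos(2*t) dt. When t = 0, u = 0; when t = pi/4, u = 1.
The integral becomes ∫ u**3 du from 0 to 1, with antiderivative u**4/4.
Back in t: F(t) = sin(2*t)**4/4.
Then F(pi/4) - F(0) = (1/4) - (0) = 1/4.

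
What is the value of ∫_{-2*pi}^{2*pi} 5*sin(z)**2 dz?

Use the identity sin^2(z) = (1 - cos(2*z))/2.
An antiderivative is F(z) = 5*z/2 - 5*sin(2*z)/4.
Then F(2*pi) - F(-2*pi) = (5*pi) - (-5*pi) = 10*pi.

10*pi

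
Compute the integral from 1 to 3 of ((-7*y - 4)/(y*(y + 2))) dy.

-5*log(5) + 3*log(3)

Factor the denominator: y**2 + 2*y = (y + 2)y.
Partial fractions: (-7*y - 4)/(y*(y + 2)) = -5/(y + 2) - 2/y.
An antiderivative is F(y) = -2*log(y) - 5*log(y + 2).
Then F(3) - F(1) = (-5*log(5) - 2*log(3)) - (-5*log(3)) = -5*log(5) + 3*log(3).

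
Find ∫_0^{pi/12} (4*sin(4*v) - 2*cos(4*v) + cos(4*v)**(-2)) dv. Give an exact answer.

1/2

An antiderivative is F(v) = -sin(4*v)/2 - cos(4*v) + tan(4*v)/4.
Then F(pi/12) - F(0) = (-1/2) - (-1) = 1/2.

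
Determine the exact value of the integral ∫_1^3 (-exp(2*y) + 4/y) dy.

An antiderivative is F(y) = -exp(2*y)/2 + 4*log(y).
Then F(3) - F(1) = (-exp(6)/2 + log(81)) - (-exp(2)/2) = -exp(6)/2 + exp(2)/2 + log(81).

-exp(6)/2 + exp(2)/2 + log(81)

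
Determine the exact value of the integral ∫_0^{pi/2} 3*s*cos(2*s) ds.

-3/2

Integrate by parts once (u = s, dv = 3*cos(2*s) ds).
An antiderivative is F(s) = 3*s*sin(2*s)/2 + 3*cos(2*s)/4.
Then F(pi/2) - F(0) = (-3/4) - (3/4) = -3/2.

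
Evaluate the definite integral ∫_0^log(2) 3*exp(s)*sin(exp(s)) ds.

Let u = exp(s), so du = exp(s) ds. When s = 0, u = 1; when s = log(2), u = 2.
The integral becomes 3·∫ sin(u) du from 1 to 2, with antiderivative -3*cos(u).
Back in s: F(s) = -3*cos(exp(s)).
Then F(log(2)) - F(0) = (-3*cos(2)) - (-3*cos(1)) = -3*cos(2) + 3*cos(1).

-3*cos(2) + 3*cos(1)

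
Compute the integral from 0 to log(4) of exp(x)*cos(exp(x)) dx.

-sin(1) + sin(4)

Let u = exp(x), so du = exp(x) dx. When x = 0, u = 1; when x = log(4), u = 4.
The integral becomes ∫ cos(u) du from 1 to 4, with antiderivative sin(u).
Back in x: F(x) = sin(exp(x)).
Then F(log(4)) - F(0) = (sin(4)) - (sin(1)) = -sin(1) + sin(4).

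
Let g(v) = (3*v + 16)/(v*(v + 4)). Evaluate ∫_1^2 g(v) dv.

Factor the denominator: v**2 + 4*v = (v + 4)v.
Partial fractions: (3*v + 16)/(v*(v + 4)) = -1/(v + 4) + 4/v.
An antiderivative is F(v) = 4*log(v) - log(v + 4).
Then F(2) - F(1) = (log(8/3)) - (-log(5)) = log(40/3).

log(40/3)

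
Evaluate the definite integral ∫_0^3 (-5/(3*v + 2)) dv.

An antiderivative is F(v) = -5*log(3*v + 2)/3.
Then F(3) - F(0) = (-5*log(11)/3) - (-5*log(2)/3) = -5*log(11)/3 + 5*log(2)/3.

-5*log(11)/3 + 5*log(2)/3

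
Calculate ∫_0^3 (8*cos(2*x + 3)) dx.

-4*sin(3) + 4*sin(9)

Let u = 2*x + 3, so du = 2 dx. When x = 0, u = 3; when x = 3, u = 9.
The integral becomes 4·∫ cos(u) du from 3 to 9, with antiderivative 4*sin(u).
Back in x: F(x) = 4*sin(2*x + 3).
Then F(3) - F(0) = (4*sin(9)) - (4*sin(3)) = -4*sin(3) + 4*sin(9).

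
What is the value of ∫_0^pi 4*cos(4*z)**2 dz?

Use the identity cos^2(4*z) = (1 + cos(8*z))/2.
An antiderivative is F(z) = 2*z + sin(8*z)/4.
Then F(pi) - F(0) = (2*pi) - (0) = 2*pi.

2*pi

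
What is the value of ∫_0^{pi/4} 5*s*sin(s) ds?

5*sqrt(2)*(4 - pi)/8

Integrate by parts once (u = s, dv = 5*sin(s) ds).
An antiderivative is F(s) = -5*s*cos(s) + 5*sin(s).
Then F(pi/4) - F(0) = (5*sqrt(2)*(4 - pi)/8) - (0) = 5*sqrt(2)*(4 - pi)/8.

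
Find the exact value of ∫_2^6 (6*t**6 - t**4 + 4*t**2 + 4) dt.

25050896/105

By the power rule, an antiderivative is F(t) = 6*t**7/7 - t**5/5 + 4*t**3/3 + 4*t.
Then F(6) - F(2) = (8354568/35) - (12808/105) = 25050896/105.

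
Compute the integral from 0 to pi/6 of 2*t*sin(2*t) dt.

-pi/12 + sqrt(3)/4

Integrate by parts once (u = t, dv = 2*sin(2*t) dt).
An antiderivative is F(t) = -t*cos(2*t) + sin(2*t)/2.
Then F(pi/6) - F(0) = (-pi/12 + sqrt(3)/4) - (0) = -pi/12 + sqrt(3)/4.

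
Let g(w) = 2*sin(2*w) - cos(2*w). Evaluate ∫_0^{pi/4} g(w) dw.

1/2

An antiderivative is F(w) = -sin(2*w)/2 - cos(2*w).
Then F(pi/4) - F(0) = (-1/2) - (-1) = 1/2.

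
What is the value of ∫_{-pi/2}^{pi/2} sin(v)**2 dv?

pi/2

Use the identity sin^2(v) = (1 - cos(2*v))/2.
An antiderivative is F(v) = v/2 - sin(2*v)/4.
Then F(pi/2) - F(-pi/2) = (pi/4) - (-pi/4) = pi/2.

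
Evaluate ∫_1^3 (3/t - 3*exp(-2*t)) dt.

An antiderivative is F(t) = 3*log(t) + 3*exp(-2*t)/2.
Then F(3) - F(1) = (3*exp(-6)/2 + 3*log(3)) - (3*exp(-2)/2) = -3*exp(-2)/2 + 3*exp(-6)/2 + 3*log(3).

-3*exp(-2)/2 + 3*exp(-6)/2 + 3*log(3)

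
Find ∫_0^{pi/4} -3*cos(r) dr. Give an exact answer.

-3*sqrt(2)/2

An antiderivative is F(r) = -3*sin(r).
Then F(pi/4) - F(0) = (-3*sqrt(2)/2) - (0) = -3*sqrt(2)/2.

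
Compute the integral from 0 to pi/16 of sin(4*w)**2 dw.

Use the identity sin^2(4*w) = (1 - cos(8*w))/2.
An antiderivative is F(w) = w/2 - sin(8*w)/16.
Then F(pi/16) - F(0) = (-1/16 + pi/32) - (0) = -1/16 + pi/32.

-1/16 + pi/32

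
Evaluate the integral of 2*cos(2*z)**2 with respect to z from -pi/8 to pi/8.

1/2 + pi/4

Use the identity cos^2(2*z) = (1 + cos(4*z))/2.
An antiderivative is F(z) = z + sin(4*z)/4.
Then F(pi/8) - F(-pi/8) = (1/4 + pi/8) - (-pi/8 - 1/4) = 1/2 + pi/4.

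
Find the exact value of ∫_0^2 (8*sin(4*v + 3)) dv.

Let u = 4*v + 3, so du = 4 dv. When v = 0, u = 3; when v = 2, u = 11.
The integral becomes 2·∫ sin(u) du from 3 to 11, with antiderivative -2*cos(u).
Back in v: F(v) = -2*cos(4*v + 3).
Then F(2) - F(0) = (-2*cos(11)) - (-2*cos(3)) = 2*cos(3) - 2*cos(11).

2*cos(3) - 2*cos(11)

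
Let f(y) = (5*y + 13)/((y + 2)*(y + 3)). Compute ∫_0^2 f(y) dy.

Factor the denominator: y**2 + 5*y + 6 = (y + 3)(y + 2).
Partial fractions: (5*y + 13)/((y + 2)*(y + 3)) = 2/(y + 3) + 3/(y + 2).
An antiderivative is F(y) = 3*log(y + 2) + 2*log(y + 3).
Then F(2) - F(0) = (2*log(5) + 6*log(2)) - (log(72)) = -2*log(3) + 3*log(2) + 2*log(5).

-2*log(3) + 3*log(2) + 2*log(5)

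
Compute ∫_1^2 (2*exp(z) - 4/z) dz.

-2*exp(1) - 4*log(2) + 2*exp(2)

An antiderivative is F(z) = 2*exp(z) - 4*log(z).
Then F(2) - F(1) = (-log(16) + 2*exp(2)) - (2*exp(1)) = -2*exp(1) - 4*log(2) + 2*exp(2).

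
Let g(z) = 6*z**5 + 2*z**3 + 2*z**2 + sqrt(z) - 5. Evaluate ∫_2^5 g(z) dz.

-4*sqrt(2)/3 + 10*sqrt(5)/3 + 31857/2

By the power rule, an antiderivative is F(z) = z**6 + z**4/2 + 2*z**(3/2)/3 + 2*z**3/3 - 5*z.
Then F(5) - F(2) = (10*sqrt(5)/3 + 95975/6) - (4*sqrt(2)/3 + 202/3) = -4*sqrt(2)/3 + 10*sqrt(5)/3 + 31857/2.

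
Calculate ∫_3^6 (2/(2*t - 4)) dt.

log(4)

An antiderivative is F(t) = log(2*t - 4).
Then F(6) - F(3) = (log(8)) - (log(2)) = log(4).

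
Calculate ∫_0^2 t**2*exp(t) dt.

-2 + 2*exp(2)

Integrate by parts twice (u = t^2, dv = exp(t) dt).
An antiderivative is F(t) = (t**2 - 2*t + 2)*exp(t).
Then F(2) - F(0) = (2*exp(2)) - (2) = -2 + 2*exp(2).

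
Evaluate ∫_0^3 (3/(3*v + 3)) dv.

Let u = 3*v + 3, so du = 3 dv. When v = 0, u = 3; when v = 3, u = 12.
The integral becomes ∫ 1/u du from 3 to 12, with antiderivative log(u).
Back in v: F(v) = log(3*v + 3).
Then F(3) - F(0) = (log(12)) - (log(3)) = log(4).

log(4)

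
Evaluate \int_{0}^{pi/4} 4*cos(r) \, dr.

An antiderivative is F(r) = 4*sin(r).
Then F(pi/4) - F(0) = (2*sqrt(2)) - (0) = 2*sqrt(2).

2*sqrt(2)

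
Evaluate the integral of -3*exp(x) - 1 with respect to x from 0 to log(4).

An antiderivative is F(x) = -x - 3*exp(x).
Then F(log(4)) - F(0) = (-12 - log(4)) - (-3) = -9 - log(4).

-9 - log(4)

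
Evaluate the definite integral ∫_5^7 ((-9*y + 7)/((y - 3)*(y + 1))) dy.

Factor the denominator: y**2 - 2*y - 3 = (y + 1)(y - 3).
Partial fractions: (-9*y + 7)/((y - 3)*(y + 1)) = -4/(y + 1) - 5/(y - 3).
An antiderivative is F(y) = -5*log(y - 3) - 4*log(y + 1).
Then F(7) - F(5) = (-22*log(2)) - (-9*log(2) - 4*log(3)) = -13*log(2) + 4*log(3).

-13*log(2) + 4*log(3)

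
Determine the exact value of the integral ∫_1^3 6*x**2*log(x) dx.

Integrate by parts once (u = ln x, dv = 6*x**2 dx).
An antiderivative is F(x) = 2*x**3*(3*log(x) - 1)/3.
Then F(3) - F(1) = (-18 + 54*log(3)) - (-2/3) = -52/3 + 54*log(3).

-52/3 + 54*log(3)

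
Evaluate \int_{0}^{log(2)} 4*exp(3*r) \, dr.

28/3

Let u = exp(r), so du = exp(r) dr. When r = 0, u = 1; when r = log(2), u = 2.
The integral becomes 4·∫ u**2 du from 1 to 2, with antiderivative 4*u**3/3.
Back in r: F(r) = 4*exp(3*r)/3.
Then F(log(2)) - F(0) = (32/3) - (4/3) = 28/3.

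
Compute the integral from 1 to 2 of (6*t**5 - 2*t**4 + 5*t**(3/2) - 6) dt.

By the power rule, an antiderivative is F(t) = t**6 + 2*t**(5/2) - 2*t**5/5 - 6*t.
Then F(2) - F(1) = (8*sqrt(2) + 196/5) - (-17/5) = 8*sqrt(2) + 213/5.

8*sqrt(2) + 213/5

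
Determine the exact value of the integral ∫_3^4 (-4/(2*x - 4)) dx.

-log(4)

An antiderivative is F(x) = -2*log(2*x - 4).
Then F(4) - F(3) = (-log(16)) - (-log(4)) = -log(4).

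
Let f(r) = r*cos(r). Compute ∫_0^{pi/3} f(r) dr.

-1/2 + sqrt(3)*pi/6

Integrate by parts once (u = r, dv = cos(r) dr).
An antiderivative is F(r) = r*sin(r) + cos(r).
Then F(pi/3) - F(0) = (1/2 + sqrt(3)*pi/6) - (1) = -1/2 + sqrt(3)*pi/6.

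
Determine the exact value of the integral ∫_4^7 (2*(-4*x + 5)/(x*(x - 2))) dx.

Factor the denominator: x**2 - 2*x = x(x - 2).
Partial fractions: 2*(-4*x + 5)/(x*(x - 2)) = -5/x - 3/(x - 2).
An antiderivative is F(x) = -5*log(x) - 3*log(x - 2).
Then F(7) - F(4) = (-5*log(7) - 3*log(5)) - (-13*log(2)) = -5*log(7) - 3*log(5) + 13*log(2).

-5*log(7) - 3*log(5) + 13*log(2)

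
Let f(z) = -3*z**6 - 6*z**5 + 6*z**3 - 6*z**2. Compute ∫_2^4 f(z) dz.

-75256/7

By the power rule, an antiderivative is F(z) = -3*z**7/7 - z**6 + 3*z**4/2 - 2*z**3.
Then F(4) - F(2) = (-76032/7) - (-776/7) = -75256/7.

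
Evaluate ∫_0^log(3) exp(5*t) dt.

242/5

Let u = exp(t), so du = exp(t) dt. When t = 0, u = 1; when t = log(3), u = 3.
The integral becomes ∫ u**4 du from 1 to 3, with antiderivative u**5/5.
Back in t: F(t) = exp(5*t)/5.
Then F(log(3)) - F(0) = (243/5) - (1/5) = 242/5.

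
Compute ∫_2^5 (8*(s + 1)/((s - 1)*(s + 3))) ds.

Factor the denominator: s**2 + 2*s - 3 = (s + 3)(s - 1).
Partial fractions: 8*(s + 1)/((s - 1)*(s + 3)) = 4/(s + 3) + 4/(s - 1).
An antiderivative is F(s) = 4*log(s - 1) + 4*log(s + 3).
Then F(5) - F(2) = (20*log(2)) - (4*log(5)) = -4*log(5) + 20*log(2).

-4*log(5) + 20*log(2)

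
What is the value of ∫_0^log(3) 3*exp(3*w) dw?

26

Let u = exp(w), so du = exp(w) dw. When w = 0, u = 1; when w = log(3), u = 3.
The integral becomes 3·∫ u**2 du from 1 to 3, with antiderivative u**3.
Back in w: F(w) = exp(3*w).
Then F(log(3)) - F(0) = (27) - (1) = 26.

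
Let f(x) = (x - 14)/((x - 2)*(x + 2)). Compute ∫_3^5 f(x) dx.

-4*log(5) - 3*log(3) + 4*log(7)

Factor the denominator: x**2 - 4 = (x + 2)(x - 2).
Partial fractions: (x - 14)/((x - 2)*(x + 2)) = 4/(x + 2) - 3/(x - 2).
An antiderivative is F(x) = -3*log(x - 2) + 4*log(x + 2).
Then F(5) - F(3) = (-3*log(3) + 4*log(7)) - (4*log(5)) = -4*log(5) - 3*log(3) + 4*log(7).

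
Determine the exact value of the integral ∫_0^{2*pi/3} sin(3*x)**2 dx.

pi/3

Use the identity sin^2(3*x) = (1 - cos(6*x))/2.
An antiderivative is F(x) = x/2 - sin(6*x)/12.
Then F(2*pi/3) - F(0) = (pi/3) - (0) = pi/3.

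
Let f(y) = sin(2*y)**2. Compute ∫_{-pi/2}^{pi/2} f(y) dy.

pi/2

Use the identity sin^2(2*y) = (1 - cos(4*y))/2.
An antiderivative is F(y) = y/2 - sin(4*y)/8.
Then F(pi/2) - F(-pi/2) = (pi/4) - (-pi/4) = pi/2.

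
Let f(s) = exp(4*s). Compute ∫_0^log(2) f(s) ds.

15/4

Let u = exp(s), so du = exp(s) ds. When s = 0, u = 1; when s = log(2), u = 2.
The integral becomes ∫ u**3 du from 1 to 2, with antiderivative u**4/4.
Back in s: F(s) = exp(4*s)/4.
Then F(log(2)) - F(0) = (4) - (1/4) = 15/4.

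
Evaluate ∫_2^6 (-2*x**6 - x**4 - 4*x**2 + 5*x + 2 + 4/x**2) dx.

-2858868/35

By the power rule, an antiderivative is F(x) = -2*x**7/7 - x**5/5 - 4*x**3/3 + 5*x**2/2 + 2*x - 4/x.
Then F(6) - F(2) = (-8580976/105) - (-4372/105) = -2858868/35.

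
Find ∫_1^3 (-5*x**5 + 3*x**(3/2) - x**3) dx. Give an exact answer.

By the power rule, an antiderivative is F(x) = -5*x**6/6 + 6*x**(5/2)/5 - x**4/4.
Then F(3) - F(1) = (-2511/4 + 54*sqrt(3)/5) - (7/60) = -9418/15 + 54*sqrt(3)/5.

-9418/15 + 54*sqrt(3)/5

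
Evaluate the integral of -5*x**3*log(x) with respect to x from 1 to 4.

Integrate by parts once (u = ln x, dv = -5*x**3 dx).
An antiderivative is F(x) = -5*x**4*(4*log(x) - 1)/16.
Then F(4) - F(1) = (80 - 640*log(2)) - (5/16) = 1275/16 - 640*log(2).

1275/16 - 640*log(2)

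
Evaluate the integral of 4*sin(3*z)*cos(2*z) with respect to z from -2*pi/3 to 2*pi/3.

Use the identity sin(3*z)cos(2*z) = [sin(5*z) + sin(z)]/2.
An antiderivative is F(z) = -2*cos(z) - 2*cos(5*z)/5.
Then F(2*pi/3) - F(-2*pi/3) = (6/5) - (6/5) = 0.

0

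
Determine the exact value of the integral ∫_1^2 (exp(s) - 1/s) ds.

-exp(1) - log(2) + exp(2)

An antiderivative is F(s) = exp(s) - log(s).
Then F(2) - F(1) = (-log(2) + exp(2)) - (exp(1)) = -exp(1) - log(2) + exp(2).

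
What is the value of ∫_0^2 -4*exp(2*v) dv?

An antiderivative is F(v) = -2*exp(2*v).
Then F(2) - F(0) = (-2*exp(4)) - (-2) = 2 - 2*exp(4).

2 - 2*exp(4)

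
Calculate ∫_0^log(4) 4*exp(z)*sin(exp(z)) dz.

Let u = exp(z), so du = exp(z) dz. When z = 0, u = 1; when z = log(4), u = 4.
The integral becomes 4·∫ sin(u) du from 1 to 4, with antiderivative -4*cos(u).
Back in z: F(z) = -4*cos(exp(z)).
Then F(log(4)) - F(0) = (-4*cos(4)) - (-4*cos(1)) = 4*cos(1) - 4*cos(4).

4*cos(1) - 4*cos(4)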